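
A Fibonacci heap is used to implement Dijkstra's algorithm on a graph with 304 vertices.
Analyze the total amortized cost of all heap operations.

Dijkstra performs 304 insert, 304 extract-min, and at most E decrease-key operations. With Fibonacci heap: insert O(1) amortized, extract-min O(log n) amortized, decrease-key O(1) amortized. Total with n = 304: O(n * 1 + n * log n + E * 1) = O(n log n + E).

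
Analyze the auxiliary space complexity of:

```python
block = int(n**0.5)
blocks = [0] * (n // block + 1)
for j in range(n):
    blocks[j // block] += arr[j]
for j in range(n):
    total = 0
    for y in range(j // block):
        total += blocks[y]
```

Space complexity: O(sqrt(n)).
Storage scales with sqrt(n).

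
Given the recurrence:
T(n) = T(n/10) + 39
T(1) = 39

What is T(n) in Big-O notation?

Each step divides n by 10 and adds 39. After log_10(n) steps, T(n) = O(log n).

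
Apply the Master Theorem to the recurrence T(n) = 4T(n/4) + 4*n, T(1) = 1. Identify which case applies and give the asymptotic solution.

a=4, b=4, f(n)=4*n.
log_4(4) = 1, so n^(log_b(a)) = n.
f(n) = Theta(n), so Case 2 applies.
T(n) = Theta(n log n).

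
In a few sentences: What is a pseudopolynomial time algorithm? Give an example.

A pseudopolynomial algorithm runs in time polynomial in the numeric value of the input, but exponential in the input length. The dynamic programming solution for Subset Sum runs in O(n*W) where W is the target sum. This is pseudopolynomial because W can be exponential in the number of bits to represent it.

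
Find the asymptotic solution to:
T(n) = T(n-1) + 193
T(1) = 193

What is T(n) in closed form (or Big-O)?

Unrolling: T(n) = T(n-1) + 193 = T(n-2) + 2*193 = ... = T(1) + (n-1)*193 = 193 + (n-1)*193 = 193n.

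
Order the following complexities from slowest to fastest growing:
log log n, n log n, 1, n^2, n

Ordered by growth rate: 1 < log log n < n < n log n < n^2.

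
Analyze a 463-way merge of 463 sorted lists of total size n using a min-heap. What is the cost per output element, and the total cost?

Maintain a min-heap of size 463 holding the current head of each list. Each output step does one extract-min (O(log 463)) and one insert of that list's next element (O(log 463)). Each of the n elements passes through the heap exactly once, so the total cost is O(n log 463), i.e. O(log 463) per output element.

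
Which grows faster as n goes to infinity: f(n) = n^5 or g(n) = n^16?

g(n) = n^16 grows faster: n^16/n^5 = n^11 -> infinity.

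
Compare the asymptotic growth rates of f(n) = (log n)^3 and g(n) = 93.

f(n) = (log n)^3 grows faster: any unbounded function dominates a constant.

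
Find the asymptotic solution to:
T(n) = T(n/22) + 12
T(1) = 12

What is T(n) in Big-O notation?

Each step divides n by 22 and adds 12. After log_22(n) steps, T(n) = O(log n).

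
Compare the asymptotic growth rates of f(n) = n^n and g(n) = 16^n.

f(n) = n^n grows faster: n^n / 16^n = (n/16)^n -> infinity once n > 16.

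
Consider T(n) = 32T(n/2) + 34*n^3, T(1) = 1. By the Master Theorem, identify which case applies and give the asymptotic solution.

a=32, b=2, f(n)=34*n^3.
log_2(32) = 5 > 3.
Since f(n) = O(n^3) is polynomially smaller than n^5, Case 1 applies.
T(n) = Theta(n^5).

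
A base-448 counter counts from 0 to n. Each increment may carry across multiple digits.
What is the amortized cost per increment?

Digit at position i changes every 448^i increments. Total digit changes over n increments: n * 448/(448-1) = O(n). Amortized: O(1).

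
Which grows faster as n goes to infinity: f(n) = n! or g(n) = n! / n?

f(n) = n! grows faster: the ratio n!/(n!/n) = n -> infinity.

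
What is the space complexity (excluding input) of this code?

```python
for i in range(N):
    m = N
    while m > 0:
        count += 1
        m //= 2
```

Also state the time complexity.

Space complexity: O(1).
Only a constant amount of auxiliary storage is used; nothing grows with n.
Time complexity: O(n log n).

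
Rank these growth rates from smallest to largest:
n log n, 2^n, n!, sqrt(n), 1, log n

Ordered by growth rate: 1 < log n < sqrt(n) < n log n < 2^n < n!.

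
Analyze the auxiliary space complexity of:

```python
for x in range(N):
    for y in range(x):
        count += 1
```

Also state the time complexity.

Space complexity: O(1).
Only a constant amount of auxiliary storage is used; nothing grows with n.
Time complexity: O(n^2).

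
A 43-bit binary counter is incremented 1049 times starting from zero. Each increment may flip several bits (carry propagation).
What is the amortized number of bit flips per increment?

Bit i flips on every 2^i-th increment, so over 1049 increments bit i flips floor(1049/2^i) times. Summing over i: total flips < 2 * 1049. Amortized: < 2 = O(1) per increment.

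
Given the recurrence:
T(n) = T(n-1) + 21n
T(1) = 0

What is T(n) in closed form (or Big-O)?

Unrolling: T(n) = 0 + 21*(2 + 3 + ... + n) = 0 + 21*(n(n+1)/2 - 1) = O(n^2).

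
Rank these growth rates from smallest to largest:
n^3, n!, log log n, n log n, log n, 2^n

Ordered by growth rate: log log n < log n < n log n < n^3 < 2^n < n!.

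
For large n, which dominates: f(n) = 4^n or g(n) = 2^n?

f(n) = 4^n grows faster: (4/2)^n -> infinity since 4/2 > 1.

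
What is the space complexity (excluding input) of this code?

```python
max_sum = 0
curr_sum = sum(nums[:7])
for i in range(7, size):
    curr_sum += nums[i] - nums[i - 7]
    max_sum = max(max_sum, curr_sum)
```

Space complexity: O(1).
Only a constant amount of auxiliary storage is used; nothing grows with n.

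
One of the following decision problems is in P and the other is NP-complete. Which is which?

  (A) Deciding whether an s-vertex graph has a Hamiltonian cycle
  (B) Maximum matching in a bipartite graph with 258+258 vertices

(A) is NP-complete: one of Karp's 21 NP-complete problems.
(B) is P: Hopcroft-Karp runs in O(E sqrt(V)).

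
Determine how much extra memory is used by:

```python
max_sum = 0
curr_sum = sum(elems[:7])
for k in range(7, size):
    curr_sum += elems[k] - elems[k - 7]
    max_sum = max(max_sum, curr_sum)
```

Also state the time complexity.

Space complexity: O(1).
Only a constant amount of auxiliary storage is used; nothing grows with n.
Time complexity: O(n).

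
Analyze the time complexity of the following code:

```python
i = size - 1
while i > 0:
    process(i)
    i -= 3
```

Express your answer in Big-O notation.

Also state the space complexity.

Time complexity: O(n).
Space complexity: O(1).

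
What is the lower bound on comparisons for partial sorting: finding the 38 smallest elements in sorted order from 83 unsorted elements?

Finding 38 smallest of 83 in sorted order: Omega(83) to identify the 38 smallest, plus Omega(38 log 38) to sort them. Total: Omega(n + k log k).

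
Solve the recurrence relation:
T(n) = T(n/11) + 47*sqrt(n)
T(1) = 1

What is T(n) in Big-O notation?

Each level contributes sqrt(n/11^k). Geometric series with ratio 1/sqrt(11) < 1 sums to O(sqrt(n)).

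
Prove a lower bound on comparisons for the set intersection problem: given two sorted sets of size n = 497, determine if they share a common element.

For two sorted arrays of size n = 497, any correct algorithm must examine Omega(n) elements. If fewer are examined, an adversary places a common element in an unexamined gap. A merge-based scan achieves O(n), so the bound is tight.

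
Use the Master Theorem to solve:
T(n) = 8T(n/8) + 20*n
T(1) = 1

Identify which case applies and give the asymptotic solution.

a=8, b=8, f(n)=20*n.
log_8(8) = 1, so n^(log_b(a)) = n.
f(n) = Theta(n), so Case 2 applies.
T(n) = Theta(n log n).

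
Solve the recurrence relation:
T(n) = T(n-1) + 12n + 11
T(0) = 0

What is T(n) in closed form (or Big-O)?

Dominant term in sum is 12*sum(i, i=1..n) = 12*n*(n+1)/2 = O(n^2).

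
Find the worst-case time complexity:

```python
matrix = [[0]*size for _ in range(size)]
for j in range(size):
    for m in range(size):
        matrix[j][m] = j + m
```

Time complexity: O(n^2).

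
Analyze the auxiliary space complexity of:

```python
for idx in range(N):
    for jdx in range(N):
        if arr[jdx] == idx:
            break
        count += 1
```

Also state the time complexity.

Space complexity: O(1).
Only a constant amount of auxiliary storage is used; nothing grows with n.
Time complexity: O(n^2).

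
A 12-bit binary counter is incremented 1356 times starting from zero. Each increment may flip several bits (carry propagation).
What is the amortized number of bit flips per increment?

Bit i flips on every 2^i-th increment, so over 1356 increments bit i flips floor(1356/2^i) times. Summing over i: total flips < 2 * 1356. Amortized: < 2 = O(1) per increment.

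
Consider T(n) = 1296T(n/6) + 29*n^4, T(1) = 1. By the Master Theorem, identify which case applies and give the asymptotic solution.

a=1296, b=6, f(n)=29*n^4.
log_6(1296) = 4, so n^(log_b(a)) = n^4.
f(n) = Theta(n^4), so Case 2 applies.
T(n) = Theta(n^4 log n).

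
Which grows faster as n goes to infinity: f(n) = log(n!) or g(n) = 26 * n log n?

f(n) = log(n!) and g(n) = 26 * n log n are Theta of each other: Stirling: log(n!) = n log n - n + O(log n) = Theta(n log n); the constant 26 doesn't change the Theta class.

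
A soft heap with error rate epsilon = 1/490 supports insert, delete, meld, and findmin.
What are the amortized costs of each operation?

Soft heaps (Chazelle) allow up to an epsilon = 1/490 fraction of elements to have corrupted (raised) keys. Insert is O(log(1/epsilon)) = O(log 490) amortized -- the structure maintains heap-ordered binary trees of rank bounded by O(log(1/epsilon)). Meld concatenates root lists: O(1) amortized. Delete and findmin are O(1) amortized.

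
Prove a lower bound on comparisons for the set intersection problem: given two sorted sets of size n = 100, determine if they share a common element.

For two sorted arrays of size n = 100, any correct algorithm must examine Omega(n) elements. If fewer are examined, an adversary places a common element in an unexamined gap. A merge-based scan achieves O(n), so the bound is tight.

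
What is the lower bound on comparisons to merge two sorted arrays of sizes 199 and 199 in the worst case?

Adversary: with |199 - 199| <= 1 the inputs can be fully interleaved so that every adjacent pair in the merged output comes from different arrays. Then each of the 397 adjacent pairs must be directly compared, or the algorithm cannot determine their relative order. Standard merge meets this bound.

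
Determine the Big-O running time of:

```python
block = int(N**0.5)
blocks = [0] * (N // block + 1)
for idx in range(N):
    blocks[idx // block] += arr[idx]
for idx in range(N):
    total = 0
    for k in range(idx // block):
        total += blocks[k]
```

Time complexity: O(n * sqrt(n)).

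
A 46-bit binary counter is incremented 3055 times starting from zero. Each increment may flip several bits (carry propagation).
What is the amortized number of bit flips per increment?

Bit i flips on every 2^i-th increment, so over 3055 increments bit i flips floor(3055/2^i) times. Summing over i: total flips < 2 * 3055. Amortized: < 2 = O(1) per increment.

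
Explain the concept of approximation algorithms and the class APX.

An approximation algorithm finds solutions within a guaranteed factor of optimal in polynomial time. APX is the class of optimization problems with constant-factor polynomial-time approximation algorithms. Vertex Cover is in APX (2-approximation). Unless P = NP, TSP has no constant-factor approximation, but Metric TSP has a 3/2-approximation.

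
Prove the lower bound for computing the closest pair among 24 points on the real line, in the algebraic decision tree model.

Reduction from element distinctness: given 24 reals, the closest-pair distance is 0 iff two are equal. Element distinctness has an Omega(n log n) lower bound in the algebraic decision tree model (Ben-Or). Therefore closest pair on a line also requires Omega(n log n). Sorting then a linear scan achieves this.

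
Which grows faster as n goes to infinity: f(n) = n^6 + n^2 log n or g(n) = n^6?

f(n) = n^6 + n^2 log n and g(n) = n^6 are Theta of each other: the lower-order n^2 log n term is o(n^6); both are Theta(n^6).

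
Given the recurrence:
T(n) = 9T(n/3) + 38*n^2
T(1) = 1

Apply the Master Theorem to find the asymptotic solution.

a=9, b=3, f(n)=38*n^2. log_3(9) = 2. Case 2: T(n) = O(n^2 log n).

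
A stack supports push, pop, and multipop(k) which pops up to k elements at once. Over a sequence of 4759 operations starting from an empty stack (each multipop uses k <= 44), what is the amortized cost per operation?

Each element is pushed exactly once and popped at most once (whether by pop or as part of a multipop). So the total number of individual pops over the whole sequence is at most the number of pushes, which is at most 4759. Total work <= 2 * 4759, hence O(1) amortized per operation.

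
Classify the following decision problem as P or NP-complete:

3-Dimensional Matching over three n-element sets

This problem is NP-complete: one of Karp's 21 NP-complete problems.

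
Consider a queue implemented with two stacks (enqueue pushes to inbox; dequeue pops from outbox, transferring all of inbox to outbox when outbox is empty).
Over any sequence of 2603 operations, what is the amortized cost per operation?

Each element is pushed to inbox once, popped once, pushed to outbox once, and popped once: 4 unit operations over its lifetime. Over 2603 operations the total work is O(2603). Amortized O(1) per enqueue/dequeue.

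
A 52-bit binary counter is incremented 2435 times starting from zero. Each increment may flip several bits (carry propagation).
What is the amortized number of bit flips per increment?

Bit i flips on every 2^i-th increment, so over 2435 increments bit i flips floor(2435/2^i) times. Summing over i: total flips < 2 * 2435. Amortized: < 2 = O(1) per increment.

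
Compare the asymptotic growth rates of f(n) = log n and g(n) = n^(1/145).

g(n) = n^(1/145) grows faster: any positive power of n dominates log n.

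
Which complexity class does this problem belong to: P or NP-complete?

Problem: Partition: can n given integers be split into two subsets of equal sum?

This problem is NP-complete: Subset Sum reduces to it (one of Karp's 21 NP-complete problems).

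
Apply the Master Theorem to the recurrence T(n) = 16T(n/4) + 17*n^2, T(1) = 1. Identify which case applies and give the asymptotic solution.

a=16, b=4, f(n)=17*n^2.
log_4(16) = 2, so n^(log_b(a)) = n^2.
f(n) = Theta(n^2), so Case 2 applies.
T(n) = Theta(n^2 log n).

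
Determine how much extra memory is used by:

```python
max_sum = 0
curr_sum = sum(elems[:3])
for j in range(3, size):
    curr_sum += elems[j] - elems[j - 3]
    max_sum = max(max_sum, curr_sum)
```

Space complexity: O(1).
Only a constant amount of auxiliary storage is used; nothing grows with n.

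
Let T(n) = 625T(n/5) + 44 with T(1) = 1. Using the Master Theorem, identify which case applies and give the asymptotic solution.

a=625, b=5, f(n)=44.
log_5(625) = 4 > 0.
Since f(n) = O(n^0) is polynomially smaller than n^4, Case 1 applies.
T(n) = Theta(n^4).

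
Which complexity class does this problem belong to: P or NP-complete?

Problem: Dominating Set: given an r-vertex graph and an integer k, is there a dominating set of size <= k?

This problem is NP-complete: reduces from Set Cover (with k part of the input).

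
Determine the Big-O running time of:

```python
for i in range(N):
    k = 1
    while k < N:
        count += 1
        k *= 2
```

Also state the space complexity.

Time complexity: O(n log n).
Space complexity: O(1).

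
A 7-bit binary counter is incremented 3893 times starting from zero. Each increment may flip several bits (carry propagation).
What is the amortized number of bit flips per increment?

Bit i flips on every 2^i-th increment, so over 3893 increments bit i flips floor(3893/2^i) times. Summing over i: total flips < 2 * 3893. Amortized: < 2 = O(1) per increment.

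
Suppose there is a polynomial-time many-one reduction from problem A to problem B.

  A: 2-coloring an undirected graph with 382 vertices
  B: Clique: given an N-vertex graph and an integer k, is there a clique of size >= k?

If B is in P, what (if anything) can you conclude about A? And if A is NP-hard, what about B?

A poly-time reduction A <=_p B means any A-instance can be transformed to a B-instance in poly time.
If B is in P: compose the reduction with B's poly-time algorithm to solve A in poly time, so A is in P.
If A is NP-hard: every NP problem reduces to A, which reduces to B; composing reductions, every NP problem reduces to B, so B is NP-hard.
(Here in fact A is P and B is NP-complete.)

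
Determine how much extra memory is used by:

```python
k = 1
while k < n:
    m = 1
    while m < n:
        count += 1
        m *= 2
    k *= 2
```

Space complexity: O(1).
Only a constant amount of auxiliary storage is used; nothing grows with n.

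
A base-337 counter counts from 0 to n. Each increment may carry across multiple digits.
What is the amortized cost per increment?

Digit at position i changes every 337^i increments. Total digit changes over n increments: n * 337/(337-1) = O(n). Amortized: O(1).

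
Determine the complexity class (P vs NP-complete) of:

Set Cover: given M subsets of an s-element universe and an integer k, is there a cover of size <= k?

This problem is NP-complete: one of Karp's 21 NP-complete problems (with k part of the input).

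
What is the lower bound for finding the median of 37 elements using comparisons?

To find the median of 37 elements, every element must be compared at least once, so the lower bound is Omega(n). The BFPRT algorithm achieves O(n), making this tight.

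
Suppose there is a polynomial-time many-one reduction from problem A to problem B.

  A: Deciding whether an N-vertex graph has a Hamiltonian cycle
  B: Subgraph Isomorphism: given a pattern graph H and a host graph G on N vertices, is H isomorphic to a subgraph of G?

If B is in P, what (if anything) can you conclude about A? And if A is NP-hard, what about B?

A poly-time reduction A <=_p B means any A-instance can be transformed to a B-instance in poly time.
If B is in P: compose the reduction with B's poly-time algorithm to solve A in poly time, so A is in P.
If A is NP-hard: every NP problem reduces to A, which reduces to B; composing reductions, every NP problem reduces to B, so B is NP-hard.
(Here in fact A is NP-complete and B is NP-complete.)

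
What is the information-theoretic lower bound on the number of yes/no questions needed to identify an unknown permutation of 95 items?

There are 95! = 10329978488239059262599702099394727095397746340117372869212250571234293987594703124871765375385424468563282236864226607350415360000000000000000000000 permutations. Each yes/no question gives at most 1 bit, so at least ceil(log_2(10329978488239059262599702099394727095397746340117372869212250571234293987594703124871765375385424468563282236864226607350415360000000000000000000000)) = 492 questions are needed.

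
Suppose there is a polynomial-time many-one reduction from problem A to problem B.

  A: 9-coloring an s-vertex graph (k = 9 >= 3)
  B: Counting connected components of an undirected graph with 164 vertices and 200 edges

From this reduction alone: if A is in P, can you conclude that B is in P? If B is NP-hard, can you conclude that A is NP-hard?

A poly-time reduction A <=_p B transfers tractability DOWN (B easy => A easy) and hardness UP (A hard => B hard), not the reverse.
From A in P, the reduction alone does NOT give B in P: any problem in P trivially reduces to SAT, yet SAT is not known to be in P.
From B NP-hard, the reduction alone does NOT give A NP-hard: again, easy problems reduce to hard ones.
(Here in fact A is NP-complete and B is in P, so no such reduction is known -- its existence would imply P = NP; the analysis concerns only what the assumed reduction would or would not let you conclude.)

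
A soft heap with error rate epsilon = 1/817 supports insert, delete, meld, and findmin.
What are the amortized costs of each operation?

Soft heaps (Chazelle) allow up to an epsilon = 1/817 fraction of elements to have corrupted (raised) keys. Insert is O(log(1/epsilon)) = O(log 817) amortized -- the structure maintains heap-ordered binary trees of rank bounded by O(log(1/epsilon)). Meld concatenates root lists: O(1) amortized. Delete and findmin are O(1) amortized.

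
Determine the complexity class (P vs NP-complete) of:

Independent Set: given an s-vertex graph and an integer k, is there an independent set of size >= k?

This problem is NP-complete: complement of Clique (with k part of the input).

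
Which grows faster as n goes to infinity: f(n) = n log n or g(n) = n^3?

g(n) = n^3 grows faster: n^3 / (n log n) = n^2/log n -> infinity.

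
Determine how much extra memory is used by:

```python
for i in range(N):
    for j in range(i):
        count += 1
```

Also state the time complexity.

Space complexity: O(1).
Only a constant amount of auxiliary storage is used; nothing grows with n.
Time complexity: O(n^2).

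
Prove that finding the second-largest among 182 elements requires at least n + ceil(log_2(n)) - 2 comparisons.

Lower bound (adversary): identifying the maximum requires 182-1 comparisons (each eliminates one candidate). Assign weight 1 to each element; on each comparison the adversary lets the heavier side win and gives it the loser's weight. The max ends with weight 182, but each comparison it wins at most doubles its weight, so the max must win >= ceil(log_2(182)) = 8 comparisons. The second-largest is one of those 8 direct losers to the max, and identifying which one is largest needs >= 8-1 further comparisons. Total >= 182-1 + 8-1 = 188.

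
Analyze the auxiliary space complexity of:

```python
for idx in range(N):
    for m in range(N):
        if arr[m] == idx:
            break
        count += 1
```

Space complexity: O(1).
Only a constant amount of auxiliary storage is used; nothing grows with n.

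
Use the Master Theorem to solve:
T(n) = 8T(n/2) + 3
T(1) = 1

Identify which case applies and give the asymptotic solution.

a=8, b=2, f(n)=3.
log_2(8) = 3 > 0.
Since f(n) = O(n^0) is polynomially smaller than n^3, Case 1 applies.
T(n) = Theta(n^3).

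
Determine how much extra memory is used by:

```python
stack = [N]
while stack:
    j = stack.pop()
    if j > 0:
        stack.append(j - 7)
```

Space complexity: O(1).
Only a constant amount of auxiliary storage is used; nothing grows with n.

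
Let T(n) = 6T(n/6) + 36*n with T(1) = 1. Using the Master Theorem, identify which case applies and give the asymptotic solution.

a=6, b=6, f(n)=36*n.
log_6(6) = 1, so n^(log_b(a)) = n.
f(n) = Theta(n), so Case 2 applies.
T(n) = Theta(n log n).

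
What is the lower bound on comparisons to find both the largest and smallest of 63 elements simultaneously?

Pair elements first (floor(63/2) comparisons), then find max among winners and min among losers. Total: ceil(3*63/2) - 2 = 93 comparisons.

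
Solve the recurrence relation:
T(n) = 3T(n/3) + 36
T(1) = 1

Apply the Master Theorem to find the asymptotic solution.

a=3, b=3, f(n)=36. log_3(3) = 1. Case 1 of Master Theorem: T(n) = O(n^1).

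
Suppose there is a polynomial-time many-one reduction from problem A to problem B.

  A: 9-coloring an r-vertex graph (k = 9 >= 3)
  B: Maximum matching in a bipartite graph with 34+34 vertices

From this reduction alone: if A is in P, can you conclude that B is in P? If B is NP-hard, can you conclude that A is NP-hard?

A poly-time reduction A <=_p B transfers tractability DOWN (B easy => A easy) and hardness UP (A hard => B hard), not the reverse.
From A in P, the reduction alone does NOT give B in P: any problem in P trivially reduces to SAT, yet SAT is not known to be in P.
From B NP-hard, the reduction alone does NOT give A NP-hard: again, easy problems reduce to hard ones.
(Here in fact A is NP-complete and B is in P, so no such reduction is known -- its existence would imply P = NP; the analysis concerns only what the assumed reduction would or would not let you conclude.)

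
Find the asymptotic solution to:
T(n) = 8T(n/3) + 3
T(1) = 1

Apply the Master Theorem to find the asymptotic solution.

a=8, b=3, f(n)=3. log_3(8) = 1.893. Case 1 of Master Theorem: T(n) = O(n^1.893).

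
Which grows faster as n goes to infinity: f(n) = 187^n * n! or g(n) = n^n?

f(n) = 187^n * n! grows faster: by Stirling n! ~ sqrt(2 pi n)(n/e)^n, so 187^n n! / n^n ~ (187/e)^n sqrt(2 pi n) -> infinity since 187/e > 1.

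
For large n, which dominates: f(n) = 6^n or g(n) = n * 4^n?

f(n) = 6^n grows faster: 6^n / (n 4^n) = (6/4)^n / n -> infinity since 6/4 > 1.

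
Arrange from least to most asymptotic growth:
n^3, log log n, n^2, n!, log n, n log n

Ordered by growth rate: log log n < log n < n log n < n^2 < n^3 < n!.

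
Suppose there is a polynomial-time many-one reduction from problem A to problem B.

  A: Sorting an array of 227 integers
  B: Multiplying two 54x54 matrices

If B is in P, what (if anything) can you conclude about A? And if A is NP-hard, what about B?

A poly-time reduction A <=_p B means any A-instance can be transformed to a B-instance in poly time.
If B is in P: compose the reduction with B's poly-time algorithm to solve A in poly time, so A is in P.
If A is NP-hard: every NP problem reduces to A, which reduces to B; composing reductions, every NP problem reduces to B, so B is NP-hard.
(Here in fact A is P and B is P.)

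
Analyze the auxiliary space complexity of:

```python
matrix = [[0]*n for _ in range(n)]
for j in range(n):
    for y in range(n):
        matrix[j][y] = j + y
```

Space complexity: O(n^2).
A 2D structure of size n x n is allocated.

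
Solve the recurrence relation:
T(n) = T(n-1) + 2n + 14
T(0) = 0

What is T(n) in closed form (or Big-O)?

Dominant term in sum is 2*sum(i, i=1..n) = 2*n*(n+1)/2 = O(n^2).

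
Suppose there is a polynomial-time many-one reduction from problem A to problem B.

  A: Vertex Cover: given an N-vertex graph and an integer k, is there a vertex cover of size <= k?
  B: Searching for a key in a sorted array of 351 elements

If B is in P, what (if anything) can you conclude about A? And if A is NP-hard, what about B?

A poly-time reduction A <=_p B means any A-instance can be transformed to a B-instance in poly time.
If B is in P: compose the reduction with B's poly-time algorithm to solve A in poly time, so A is in P.
If A is NP-hard: every NP problem reduces to A, which reduces to B; composing reductions, every NP problem reduces to B, so B is NP-hard.
(Here in fact A is NP-complete and B is in P, so no such reduction is known -- its existence would imply P = NP; the analysis concerns only what the assumed reduction would or would not let you conclude.)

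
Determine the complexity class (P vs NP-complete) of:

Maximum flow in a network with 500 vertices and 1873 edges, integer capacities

This problem is in P: Edmonds-Karp / push-relabel run in polynomial time.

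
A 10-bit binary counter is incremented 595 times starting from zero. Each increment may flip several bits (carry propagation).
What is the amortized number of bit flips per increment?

Bit i flips on every 2^i-th increment, so over 595 increments bit i flips floor(595/2^i) times. Summing over i: total flips < 2 * 595. Amortized: < 2 = O(1) per increment.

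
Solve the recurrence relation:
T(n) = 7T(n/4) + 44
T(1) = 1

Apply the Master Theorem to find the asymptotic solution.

a=7, b=4, f(n)=44. log_4(7) = 1.404. Case 1 of Master Theorem: T(n) = O(n^1.404).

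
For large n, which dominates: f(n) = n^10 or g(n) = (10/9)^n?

g(n) = (10/9)^n grows faster: (10/9)^n is exponential with base 10/9 > 1, dominating every polynomial.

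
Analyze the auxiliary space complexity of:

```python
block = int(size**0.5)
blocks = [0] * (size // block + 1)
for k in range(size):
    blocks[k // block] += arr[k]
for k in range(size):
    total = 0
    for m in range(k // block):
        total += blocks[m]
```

Space complexity: O(sqrt(n)).
Storage scales with sqrt(n).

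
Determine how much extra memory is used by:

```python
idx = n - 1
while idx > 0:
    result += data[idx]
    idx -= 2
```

Space complexity: O(1).
Only a constant amount of auxiliary storage is used; nothing grows with n.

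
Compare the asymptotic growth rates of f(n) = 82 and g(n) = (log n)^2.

g(n) = (log n)^2 grows faster: any unbounded function dominates a constant.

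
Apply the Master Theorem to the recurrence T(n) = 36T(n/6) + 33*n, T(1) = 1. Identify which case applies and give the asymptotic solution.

a=36, b=6, f(n)=33*n.
log_6(36) = 2 > 1.
Since f(n) = O(n^1) is polynomially smaller than n^2, Case 1 applies.
T(n) = Theta(n^2).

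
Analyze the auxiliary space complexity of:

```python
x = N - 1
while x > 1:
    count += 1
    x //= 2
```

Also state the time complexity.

Space complexity: O(1).
Only a constant amount of auxiliary storage is used; nothing grows with n.
Time complexity: O(log n).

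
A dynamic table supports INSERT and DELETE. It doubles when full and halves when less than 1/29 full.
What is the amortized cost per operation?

Using potential function Phi = |2*num_items - table_size| when load > 1/2, and Phi = table_size/2 - num_items otherwise. The gap of 1/29 vs 1/2 for shrinking prevents thrashing. Both insert and delete have O(1) amortized cost.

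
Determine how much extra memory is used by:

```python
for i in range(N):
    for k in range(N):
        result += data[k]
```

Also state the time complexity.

Space complexity: O(1).
Only a constant amount of auxiliary storage is used; nothing grows with n.
Time complexity: O(n^2).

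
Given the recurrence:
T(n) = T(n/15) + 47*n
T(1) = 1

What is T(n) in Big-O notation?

Geometric series: 47*n*(1 + 1/15 + 1/15^2 + ...) = O(n). T(n) = O(n).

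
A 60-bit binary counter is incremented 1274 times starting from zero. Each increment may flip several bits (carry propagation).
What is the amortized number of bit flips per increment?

Bit i flips on every 2^i-th increment, so over 1274 increments bit i flips floor(1274/2^i) times. Summing over i: total flips < 2 * 1274. Amortized: < 2 = O(1) per increment.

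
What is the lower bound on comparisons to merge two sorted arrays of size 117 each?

To merge two sorted arrays of size 117, we need at least 233 comparisons in the worst case. An adversary can force every element to be compared.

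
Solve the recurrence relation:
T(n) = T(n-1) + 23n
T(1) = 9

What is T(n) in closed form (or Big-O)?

Unrolling: T(n) = 9 + 23*(2 + 3 + ... + n) = 9 + 23*(n(n+1)/2 - 1) = O(n^2).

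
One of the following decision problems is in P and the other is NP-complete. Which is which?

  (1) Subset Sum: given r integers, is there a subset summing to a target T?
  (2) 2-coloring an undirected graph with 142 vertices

(1) is NP-complete: one of Karp's 21 NP-complete problems.
(2) is P: 2-coloring is bipartiteness testing via BFS, O(V+E).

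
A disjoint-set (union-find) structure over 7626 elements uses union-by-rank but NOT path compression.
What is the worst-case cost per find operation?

Union-by-rank alone keeps every tree's height <= log_2(7626) ~= 12.9. Each find traverses from a node to its root, costing O(height) = O(log n). Without path compression this bound is tight.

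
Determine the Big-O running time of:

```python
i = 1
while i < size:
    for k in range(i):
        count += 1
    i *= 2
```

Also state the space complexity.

Time complexity: O(n).
Space complexity: O(1).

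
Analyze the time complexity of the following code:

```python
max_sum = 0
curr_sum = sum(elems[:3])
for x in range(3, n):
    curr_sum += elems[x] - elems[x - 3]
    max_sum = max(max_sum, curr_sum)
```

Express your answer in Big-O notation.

Time complexity: O(n).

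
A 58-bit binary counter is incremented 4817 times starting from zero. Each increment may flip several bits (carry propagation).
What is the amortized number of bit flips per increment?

Bit i flips on every 2^i-th increment, so over 4817 increments bit i flips floor(4817/2^i) times. Summing over i: total flips < 2 * 4817. Amortized: < 2 = O(1) per increment.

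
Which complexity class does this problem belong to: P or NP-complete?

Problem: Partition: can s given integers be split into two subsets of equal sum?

This problem is NP-complete: Subset Sum reduces to it (one of Karp's 21 NP-complete problems).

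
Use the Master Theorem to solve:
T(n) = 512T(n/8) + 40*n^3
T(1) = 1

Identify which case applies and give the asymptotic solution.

a=512, b=8, f(n)=40*n^3.
log_8(512) = 3, so n^(log_b(a)) = n^3.
f(n) = Theta(n^3), so Case 2 applies.
T(n) = Theta(n^3 log n).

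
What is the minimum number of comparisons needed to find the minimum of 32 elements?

Finding the minimum requires 31 comparisons, identical reasoning to finding the maximum. Each comparison eliminates one candidate.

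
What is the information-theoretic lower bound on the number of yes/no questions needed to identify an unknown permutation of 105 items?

There are 105! = 1081396758240290900504101305800329649720646107774902579144176636573226531909905153326984536526808240339776398934872029657993872907813436816097280000000000000000000000000 permutations. Each yes/no question gives at most 1 bit, so at least ceil(log_2(1081396758240290900504101305800329649720646107774902579144176636573226531909905153326984536526808240339776398934872029657993872907813436816097280000000000000000000000000)) = 559 questions are needed.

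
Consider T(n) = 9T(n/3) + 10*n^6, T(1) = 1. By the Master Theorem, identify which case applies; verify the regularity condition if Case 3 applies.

a=9, b=3, f(n)=10*n^6.
log_3(9) = 2 < 6.
f(n) = Omega(n^(2+epsilon)) for some epsilon > 0, so Case 3 is the candidate.
Regularity: a*f(n/b) = 9*10*(n/3)^6 = (9/729)*10*n^6 <= c*f(n) with c = 9/729 < 1. Satisfied.
Case 3: T(n) = Theta(n^6).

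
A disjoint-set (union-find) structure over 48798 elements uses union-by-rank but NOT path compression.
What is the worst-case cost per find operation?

Union-by-rank alone keeps every tree's height <= log_2(48798) ~= 15.6. Each find traverses from a node to its root, costing O(height) = O(log n). Without path compression this bound is tight.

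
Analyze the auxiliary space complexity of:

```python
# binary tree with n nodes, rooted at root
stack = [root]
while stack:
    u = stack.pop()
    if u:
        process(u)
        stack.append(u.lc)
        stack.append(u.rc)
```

Space complexity: O(n).
Auxiliary storage grows linearly with the input size n in the worst case.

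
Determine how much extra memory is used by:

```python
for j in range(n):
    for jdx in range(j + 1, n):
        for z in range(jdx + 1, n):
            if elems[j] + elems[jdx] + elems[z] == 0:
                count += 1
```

Space complexity: O(1).
Only a constant amount of auxiliary storage is used; nothing grows with n.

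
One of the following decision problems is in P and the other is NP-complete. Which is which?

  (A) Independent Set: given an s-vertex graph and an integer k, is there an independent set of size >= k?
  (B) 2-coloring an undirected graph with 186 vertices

(A) is NP-complete: complement of Clique (with k part of the input).
(B) is P: 2-coloring is bipartiteness testing via BFS, O(V+E).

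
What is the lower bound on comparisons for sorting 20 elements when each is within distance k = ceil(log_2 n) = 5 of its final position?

Partition the 20 positions into floor(n/k) blocks of k = 5 consecutive positions; any permutation within a block keeps every element within k of its final position, so there are at least (k!)^(n/k) distinguishable inputs. Lower bound: log_2((k!)^(n/k)) = (n/k) * log_2(k!) = Theta(n log k); with k = ceil(log_2 n), this is Omega(n log log n).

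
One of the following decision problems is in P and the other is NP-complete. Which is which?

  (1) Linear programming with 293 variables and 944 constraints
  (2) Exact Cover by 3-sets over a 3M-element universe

(1) is P: the ellipsoid and interior-point methods run in polynomial time.
(2) is NP-complete: one of Karp's 21 NP-complete problems.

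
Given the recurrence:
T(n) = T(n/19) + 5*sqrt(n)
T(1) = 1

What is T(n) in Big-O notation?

Each level contributes sqrt(n/19^k). Geometric series with ratio 1/sqrt(19) < 1 sums to O(sqrt(n)).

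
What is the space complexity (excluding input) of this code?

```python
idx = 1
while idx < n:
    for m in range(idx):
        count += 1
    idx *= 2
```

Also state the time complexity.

Space complexity: O(1).
Only a constant amount of auxiliary storage is used; nothing grows with n.
Time complexity: O(n).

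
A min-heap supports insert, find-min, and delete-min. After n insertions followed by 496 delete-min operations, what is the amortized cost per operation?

Insert takes O(log n) worst case. Delete-min takes O(log n). Over a sequence of n inserts and 496 delete-mins, total cost is O((n + 496) log n). Amortized per operation: O(log n).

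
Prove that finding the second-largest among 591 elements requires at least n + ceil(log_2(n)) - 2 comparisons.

Lower bound (adversary): identifying the maximum requires 591-1 comparisons (each eliminates one candidate). Assign weight 1 to each element; on each comparison the adversary lets the heavier side win and gives it the loser's weight. The max ends with weight 591, but each comparison it wins at most doubles its weight, so the max must win >= ceil(log_2(591)) = 10 comparisons. The second-largest is one of those 10 direct losers to the max, and identifying which one is largest needs >= 10-1 further comparisons. Total >= 591-1 + 10-1 = 599.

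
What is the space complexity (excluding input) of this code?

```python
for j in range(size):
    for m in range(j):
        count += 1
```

Space complexity: O(1).
Only a constant amount of auxiliary storage is used; nothing grows with n.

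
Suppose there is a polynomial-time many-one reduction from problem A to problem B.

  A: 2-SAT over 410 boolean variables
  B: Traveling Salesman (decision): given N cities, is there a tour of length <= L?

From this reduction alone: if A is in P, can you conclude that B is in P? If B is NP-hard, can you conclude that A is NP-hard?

A poly-time reduction A <=_p B transfers tractability DOWN (B easy => A easy) and hardness UP (A hard => B hard), not the reverse.
From A in P, the reduction alone does NOT give B in P: any problem in P trivially reduces to SAT, yet SAT is not known to be in P.
From B NP-hard, the reduction alone does NOT give A NP-hard: again, easy problems reduce to hard ones.
(Here in fact A is P and B is NP-complete.)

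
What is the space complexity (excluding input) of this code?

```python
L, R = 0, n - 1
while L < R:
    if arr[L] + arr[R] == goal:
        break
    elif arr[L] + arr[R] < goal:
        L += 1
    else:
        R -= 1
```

Space complexity: O(1).
Only a constant amount of auxiliary storage is used; nothing grows with n.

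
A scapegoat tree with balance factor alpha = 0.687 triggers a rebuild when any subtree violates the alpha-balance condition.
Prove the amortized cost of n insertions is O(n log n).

Define potential Phi = c * sum of |size(left(v)) - size(right(v))| over all nodes. An insertion at depth d costs O(d) = O(log n) and increases Phi by O(log n). When a rebuild of subtree of size s occurs, it costs O(s) but reduces Phi by Omega(s). With alpha = 0.687, between rebuilds Omega(s) insertions must occur. Amortized cost per insertion: O(log n).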